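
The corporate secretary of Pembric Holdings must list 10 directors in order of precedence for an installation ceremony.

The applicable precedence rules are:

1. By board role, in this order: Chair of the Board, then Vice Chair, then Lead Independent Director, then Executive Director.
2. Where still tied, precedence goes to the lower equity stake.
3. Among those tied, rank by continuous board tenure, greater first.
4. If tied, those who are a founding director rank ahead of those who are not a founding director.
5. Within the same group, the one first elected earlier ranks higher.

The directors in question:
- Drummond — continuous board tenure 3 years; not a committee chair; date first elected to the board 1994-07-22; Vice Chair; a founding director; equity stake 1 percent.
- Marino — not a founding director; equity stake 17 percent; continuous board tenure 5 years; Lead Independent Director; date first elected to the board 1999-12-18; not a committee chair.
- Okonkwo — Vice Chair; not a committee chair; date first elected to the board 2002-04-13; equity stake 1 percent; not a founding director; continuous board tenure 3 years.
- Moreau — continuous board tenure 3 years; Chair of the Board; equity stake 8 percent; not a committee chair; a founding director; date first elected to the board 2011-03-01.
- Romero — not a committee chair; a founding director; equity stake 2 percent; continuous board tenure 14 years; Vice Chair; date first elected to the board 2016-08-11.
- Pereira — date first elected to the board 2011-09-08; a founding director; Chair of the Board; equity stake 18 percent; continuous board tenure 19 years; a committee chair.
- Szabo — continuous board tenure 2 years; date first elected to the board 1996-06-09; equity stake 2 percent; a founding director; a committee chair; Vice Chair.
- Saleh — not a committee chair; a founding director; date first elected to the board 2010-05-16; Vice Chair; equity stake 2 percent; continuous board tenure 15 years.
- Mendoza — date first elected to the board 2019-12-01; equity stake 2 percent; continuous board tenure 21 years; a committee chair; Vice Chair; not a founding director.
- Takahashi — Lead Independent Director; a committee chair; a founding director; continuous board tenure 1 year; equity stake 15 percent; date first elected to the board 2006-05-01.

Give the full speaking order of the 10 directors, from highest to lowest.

Moreau, Pereira, Drummond, Okonkwo, Mendoza, Saleh, Romero, Szabo, Takahashi, Marino

By board role: Moreau and Pereira (Chair of the Board); then Drummond, Okonkwo, Mendoza, Saleh, Romero and Szabo (Vice Chair); then Takahashi and Marino (Lead Independent Director).
Among Moreau and Pereira, by equity stake (lower first): Moreau (8 percent) before Pereira (18 percent).
Among Drummond, Okonkwo, Mendoza, Saleh, Romero and Szabo, by equity stake (lower first): Drummond and Okonkwo (1 percent) before Mendoza, Saleh, Romero and Szabo (2 percent).
Drummond and Okonkwo both have continuous board tenure 3 years, so the next rule applies.
Among Drummond and Okonkwo, a founding director before not a founding director: Drummond (a founding director) before Okonkwo (not a founding director).
Among Mendoza, Saleh, Romero and Szabo, by continuous board tenure (higher first): Mendoza (21 years) before Saleh (15 years) before Romero (14 years) before Szabo (2 years).
Among Takahashi and Marino, by equity stake (lower first): Takahashi (15 percent) before Marino (17 percent).
Full order: Moreau, Pereira, Drummond, Okonkwo, Mendoza, Saleh, Romero, Szabo, Takahashi, Marino.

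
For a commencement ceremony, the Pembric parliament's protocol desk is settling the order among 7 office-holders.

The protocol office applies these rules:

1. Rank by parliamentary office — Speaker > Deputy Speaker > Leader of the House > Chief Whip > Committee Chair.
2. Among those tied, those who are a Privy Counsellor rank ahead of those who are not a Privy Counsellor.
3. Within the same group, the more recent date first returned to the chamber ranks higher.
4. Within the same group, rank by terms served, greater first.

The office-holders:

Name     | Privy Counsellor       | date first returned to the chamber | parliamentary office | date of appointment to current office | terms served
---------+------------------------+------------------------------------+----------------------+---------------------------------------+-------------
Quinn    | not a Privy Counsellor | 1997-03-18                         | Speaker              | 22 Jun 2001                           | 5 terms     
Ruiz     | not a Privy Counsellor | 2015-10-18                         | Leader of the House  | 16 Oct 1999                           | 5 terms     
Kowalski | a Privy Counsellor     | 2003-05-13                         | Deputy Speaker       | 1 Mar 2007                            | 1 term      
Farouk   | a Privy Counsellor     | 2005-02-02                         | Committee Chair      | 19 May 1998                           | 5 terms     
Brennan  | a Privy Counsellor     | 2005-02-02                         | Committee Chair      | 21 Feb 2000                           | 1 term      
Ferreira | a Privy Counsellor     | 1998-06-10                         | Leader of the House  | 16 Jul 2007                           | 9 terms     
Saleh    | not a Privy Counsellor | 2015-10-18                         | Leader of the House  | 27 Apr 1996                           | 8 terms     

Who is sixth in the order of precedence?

By parliamentary office: Quinn (Speaker); then Kowalski (Deputy Speaker); then Ferreira, Saleh and Ruiz (Leader of the House); then Farouk and Brennan (Committee Chair).
Among Ferreira, Saleh and Ruiz, a Privy Counsellor before not a Privy Counsellor: Ferreira (a Privy Counsellor) before Saleh and Ruiz (not a Privy Counsellor).
Saleh and Ruiz both have date first returned to the chamber 2015-10-18, so the next rule applies.
Among Saleh and Ruiz, by terms served (higher first): Saleh (8 terms) before Ruiz (5 terms).
Farouk and Brennan are each a Privy Counsellor, so the next rule applies.
Farouk and Brennan both have date first returned to the chamber 2005-02-02, so the next rule applies.
Among Farouk and Brennan, by terms served (higher first): Farouk (5 terms) before Brennan (1 term).
Order: Quinn, Kowalski, Ferreira, Saleh, Ruiz, Farouk, Brennan.

Farouk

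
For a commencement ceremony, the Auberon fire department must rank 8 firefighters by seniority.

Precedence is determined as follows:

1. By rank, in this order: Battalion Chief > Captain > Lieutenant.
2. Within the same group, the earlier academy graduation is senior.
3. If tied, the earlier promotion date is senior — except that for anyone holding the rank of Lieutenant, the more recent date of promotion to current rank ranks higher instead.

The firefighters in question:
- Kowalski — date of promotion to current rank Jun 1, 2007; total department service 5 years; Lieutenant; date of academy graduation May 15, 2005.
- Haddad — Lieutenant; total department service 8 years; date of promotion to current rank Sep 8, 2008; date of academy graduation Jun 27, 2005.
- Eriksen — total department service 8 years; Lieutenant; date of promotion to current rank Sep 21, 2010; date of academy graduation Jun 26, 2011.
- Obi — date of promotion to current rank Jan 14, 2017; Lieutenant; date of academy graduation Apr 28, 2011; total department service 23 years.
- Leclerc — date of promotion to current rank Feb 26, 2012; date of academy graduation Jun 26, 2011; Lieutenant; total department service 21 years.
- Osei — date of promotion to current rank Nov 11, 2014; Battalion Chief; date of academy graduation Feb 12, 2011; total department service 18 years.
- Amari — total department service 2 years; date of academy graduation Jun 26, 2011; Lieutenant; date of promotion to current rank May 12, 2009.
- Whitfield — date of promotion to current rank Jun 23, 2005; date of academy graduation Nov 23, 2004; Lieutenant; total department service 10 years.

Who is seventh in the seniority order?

Eriksen

By rank: Osei (Battalion Chief); then Whitfield, Kowalski, Haddad, Obi, Leclerc, Eriksen and Amari (Lieutenant).
Among Whitfield, Kowalski, Haddad, Obi, Leclerc, Eriksen and Amari, by date of academy graduation (earlier first): Whitfield (Nov 23, 2004) before Kowalski (May 15, 2005) before Haddad (Jun 27, 2005) before Obi (Apr 28, 2011) before Leclerc, Eriksen and Amari (Jun 26, 2011).
Among Leclerc, Eriksen and Amari, by date of promotion to current rank (later first) (reversed rule for this group): Leclerc (Feb 26, 2012) before Eriksen (Sep 21, 2010) before Amari (May 12, 2009).
Order: Osei, Whitfield, Kowalski, Haddad, Obi, Leclerc, Eriksen, Amari.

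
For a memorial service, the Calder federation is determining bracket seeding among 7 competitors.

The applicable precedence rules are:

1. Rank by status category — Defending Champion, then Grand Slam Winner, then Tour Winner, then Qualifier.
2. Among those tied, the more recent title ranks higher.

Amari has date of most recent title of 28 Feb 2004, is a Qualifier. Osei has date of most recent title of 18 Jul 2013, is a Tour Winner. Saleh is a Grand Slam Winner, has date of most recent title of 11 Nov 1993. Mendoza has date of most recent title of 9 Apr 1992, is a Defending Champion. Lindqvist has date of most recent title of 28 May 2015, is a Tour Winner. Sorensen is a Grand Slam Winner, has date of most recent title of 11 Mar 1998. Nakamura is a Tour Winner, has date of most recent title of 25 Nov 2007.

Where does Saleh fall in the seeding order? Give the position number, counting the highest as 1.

By status category: Mendoza (Defending Champion); then Sorensen and Saleh (Grand Slam Winner); then Lindqvist, Osei and Nakamura (Tour Winner); then Amari (Qualifier).
Among Sorensen and Saleh, by date of most recent title (later first): Sorensen (11 Mar 1998) before Saleh (11 Nov 1993).
Among Lindqvist, Osei and Nakamura, by date of most recent title (later first): Lindqvist (28 May 2015) before Osei (18 Jul 2013) before Nakamura (25 Nov 2007).
Order: Mendoza, Sorensen, Saleh, Lindqvist, Osei, Nakamura, Amari. So position 3.

3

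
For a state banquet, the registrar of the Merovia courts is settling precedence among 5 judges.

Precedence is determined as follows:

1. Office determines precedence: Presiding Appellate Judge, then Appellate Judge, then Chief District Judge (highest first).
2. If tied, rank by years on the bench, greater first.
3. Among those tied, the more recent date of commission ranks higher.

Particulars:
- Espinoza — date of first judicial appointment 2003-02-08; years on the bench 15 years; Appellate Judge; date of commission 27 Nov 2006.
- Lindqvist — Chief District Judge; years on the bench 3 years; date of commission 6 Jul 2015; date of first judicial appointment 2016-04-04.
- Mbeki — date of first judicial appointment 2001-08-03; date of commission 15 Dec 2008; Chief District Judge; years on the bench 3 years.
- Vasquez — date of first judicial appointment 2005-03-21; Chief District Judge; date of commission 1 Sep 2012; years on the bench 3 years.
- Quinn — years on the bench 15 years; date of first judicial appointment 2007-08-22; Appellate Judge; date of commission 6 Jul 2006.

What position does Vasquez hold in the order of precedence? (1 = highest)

By office: Espinoza and Quinn (Appellate Judge); then Lindqvist, Vasquez and Mbeki (Chief District Judge).
Espinoza and Quinn both have years on the bench 15 years, so the next rule applies.
Among Espinoza and Quinn, by date of commission (later first): Espinoza (27 Nov 2006) before Quinn (6 Jul 2006).
Lindqvist, Vasquez and Mbeki all have years on the bench 3 years, so the next rule applies.
Among Lindqvist, Vasquez and Mbeki, by date of commission (later first): Lindqvist (6 Jul 2015) before Vasquez (1 Sep 2012) before Mbeki (15 Dec 2008).
Order: Espinoza, Quinn, Lindqvist, Vasquez, Mbeki. So position 4.

4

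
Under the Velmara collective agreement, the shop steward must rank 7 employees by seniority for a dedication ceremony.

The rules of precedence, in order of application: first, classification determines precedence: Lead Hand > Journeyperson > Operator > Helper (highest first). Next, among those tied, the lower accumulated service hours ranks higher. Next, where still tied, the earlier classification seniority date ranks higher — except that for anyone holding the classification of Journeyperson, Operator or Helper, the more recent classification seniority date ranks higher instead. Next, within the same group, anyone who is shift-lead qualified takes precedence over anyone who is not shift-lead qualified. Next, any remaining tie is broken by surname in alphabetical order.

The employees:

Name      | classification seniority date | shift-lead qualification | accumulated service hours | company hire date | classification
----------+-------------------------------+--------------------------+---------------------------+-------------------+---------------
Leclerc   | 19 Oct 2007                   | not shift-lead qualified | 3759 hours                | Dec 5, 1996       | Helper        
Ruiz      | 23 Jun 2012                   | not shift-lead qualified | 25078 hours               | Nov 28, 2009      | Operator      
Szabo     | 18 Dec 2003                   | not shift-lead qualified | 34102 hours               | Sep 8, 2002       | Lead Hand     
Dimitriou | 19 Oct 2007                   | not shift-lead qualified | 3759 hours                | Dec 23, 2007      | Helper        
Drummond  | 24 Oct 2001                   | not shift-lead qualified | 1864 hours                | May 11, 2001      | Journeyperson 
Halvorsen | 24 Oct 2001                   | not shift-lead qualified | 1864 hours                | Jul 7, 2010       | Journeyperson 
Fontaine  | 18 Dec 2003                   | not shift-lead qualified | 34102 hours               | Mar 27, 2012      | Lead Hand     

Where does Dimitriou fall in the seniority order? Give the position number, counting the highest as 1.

6

By classification: Fontaine and Szabo (Lead Hand); then Drummond and Halvorsen (Journeyperson); then Ruiz (Operator); then Dimitriou and Leclerc (Helper).
Fontaine and Szabo both have accumulated service hours 34102 hours, so the next rule applies.
Fontaine and Szabo both have classification seniority date 18 Dec 2003, so the next rule applies.
Fontaine and Szabo are each not shift-lead qualified, so the next rule applies.
Among Fontaine and Szabo, alphabetically by surname: Fontaine before Szabo.
Drummond and Halvorsen both have accumulated service hours 1864 hours, so the next rule applies.
Drummond and Halvorsen both have classification seniority date 24 Oct 2001, so the next rule applies.
Drummond and Halvorsen are each not shift-lead qualified, so the next rule applies.
Among Drummond and Halvorsen, alphabetically by surname: Drummond before Halvorsen.
Dimitriou and Leclerc both have accumulated service hours 3759 hours, so the next rule applies.
Dimitriou and Leclerc both have classification seniority date 19 Oct 2007, so the next rule applies.
Dimitriou and Leclerc are each not shift-lead qualified, so the next rule applies.
Among Dimitriou and Leclerc, alphabetically by surname: Dimitriou before Leclerc.
Order: Fontaine, Szabo, Drummond, Halvorsen, Ruiz, Dimitriou, Leclerc. So position 6.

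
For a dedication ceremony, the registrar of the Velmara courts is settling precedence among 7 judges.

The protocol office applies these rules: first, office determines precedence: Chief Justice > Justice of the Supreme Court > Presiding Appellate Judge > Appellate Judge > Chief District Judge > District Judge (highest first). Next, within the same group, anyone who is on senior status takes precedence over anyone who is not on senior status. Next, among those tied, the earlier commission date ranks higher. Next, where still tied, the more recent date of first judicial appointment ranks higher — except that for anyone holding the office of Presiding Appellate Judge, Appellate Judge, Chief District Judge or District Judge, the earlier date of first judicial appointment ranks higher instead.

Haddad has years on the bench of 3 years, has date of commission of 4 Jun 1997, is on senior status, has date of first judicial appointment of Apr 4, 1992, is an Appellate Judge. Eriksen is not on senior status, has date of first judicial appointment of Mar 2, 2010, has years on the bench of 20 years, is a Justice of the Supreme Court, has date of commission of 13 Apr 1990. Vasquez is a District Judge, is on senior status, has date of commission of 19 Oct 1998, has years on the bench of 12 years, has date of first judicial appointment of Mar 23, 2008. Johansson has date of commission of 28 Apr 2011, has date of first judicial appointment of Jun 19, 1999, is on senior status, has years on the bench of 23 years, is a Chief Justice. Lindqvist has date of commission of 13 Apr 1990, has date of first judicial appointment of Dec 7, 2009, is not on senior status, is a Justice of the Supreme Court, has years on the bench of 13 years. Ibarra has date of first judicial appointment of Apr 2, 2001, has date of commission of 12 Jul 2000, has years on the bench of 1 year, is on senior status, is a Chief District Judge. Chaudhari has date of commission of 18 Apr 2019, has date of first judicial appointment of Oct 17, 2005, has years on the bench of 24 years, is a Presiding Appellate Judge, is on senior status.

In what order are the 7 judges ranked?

By office: Johansson (Chief Justice); then Eriksen and Lindqvist (Justice of the Supreme Court); then Chaudhari (Presiding Appellate Judge); then Haddad (Appellate Judge); then Ibarra (Chief District Judge); then Vasquez (District Judge).
Eriksen and Lindqvist are each not on senior status, so the next rule applies.
Eriksen and Lindqvist both have date of commission 13 Apr 1990, so the next rule applies.
Among Eriksen and Lindqvist, by date of first judicial appointment (later first): Eriksen (Mar 2, 2010) before Lindqvist (Dec 7, 2009).
Full order: Johansson, Eriksen, Lindqvist, Chaudhari, Haddad, Ibarra, Vasquez.

Johansson, Eriksen, Lindqvist, Chaudhari, Haddad, Ibarra, Vasquez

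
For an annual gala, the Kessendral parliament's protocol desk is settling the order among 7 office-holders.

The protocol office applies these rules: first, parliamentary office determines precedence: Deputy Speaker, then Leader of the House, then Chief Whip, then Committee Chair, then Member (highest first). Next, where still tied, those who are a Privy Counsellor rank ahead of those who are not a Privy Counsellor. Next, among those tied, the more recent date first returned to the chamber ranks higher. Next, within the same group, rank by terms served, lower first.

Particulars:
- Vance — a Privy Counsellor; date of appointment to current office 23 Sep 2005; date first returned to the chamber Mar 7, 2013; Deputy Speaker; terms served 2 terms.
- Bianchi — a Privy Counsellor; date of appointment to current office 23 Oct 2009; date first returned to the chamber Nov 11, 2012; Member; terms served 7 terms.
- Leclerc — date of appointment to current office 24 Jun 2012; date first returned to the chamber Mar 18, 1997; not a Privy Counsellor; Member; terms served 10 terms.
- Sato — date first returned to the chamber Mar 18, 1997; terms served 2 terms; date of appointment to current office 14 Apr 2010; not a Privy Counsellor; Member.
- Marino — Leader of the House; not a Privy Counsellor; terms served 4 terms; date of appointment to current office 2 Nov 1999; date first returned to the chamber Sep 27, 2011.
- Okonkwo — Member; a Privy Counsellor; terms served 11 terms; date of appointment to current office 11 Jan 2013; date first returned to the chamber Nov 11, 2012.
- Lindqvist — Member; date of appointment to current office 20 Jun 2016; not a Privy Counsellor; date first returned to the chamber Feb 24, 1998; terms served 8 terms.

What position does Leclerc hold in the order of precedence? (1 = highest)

7

By parliamentary office: Vance (Deputy Speaker); then Marino (Leader of the House); then Bianchi, Okonkwo, Lindqvist, Sato and Leclerc (Member).
Among Bianchi, Okonkwo, Lindqvist, Sato and Leclerc, a Privy Counsellor before not a Privy Counsellor: Bianchi and Okonkwo (a Privy Counsellor) before Lindqvist, Sato and Leclerc (not a Privy Counsellor).
Bianchi and Okonkwo both have date first returned to the chamber Nov 11, 2012, so the next rule applies.
Among Bianchi and Okonkwo, by terms served (lower first): Bianchi (7 terms) before Okonkwo (11 terms).
Among Lindqvist, Sato and Leclerc, by date first returned to the chamber (later first): Lindqvist (Feb 24, 1998) before Sato and Leclerc (Mar 18, 1997).
Among Sato and Leclerc, by terms served (lower first): Sato (2 terms) before Leclerc (10 terms).
Order: Vance, Marino, Bianchi, Okonkwo, Lindqvist, Sato, Leclerc. So position 7.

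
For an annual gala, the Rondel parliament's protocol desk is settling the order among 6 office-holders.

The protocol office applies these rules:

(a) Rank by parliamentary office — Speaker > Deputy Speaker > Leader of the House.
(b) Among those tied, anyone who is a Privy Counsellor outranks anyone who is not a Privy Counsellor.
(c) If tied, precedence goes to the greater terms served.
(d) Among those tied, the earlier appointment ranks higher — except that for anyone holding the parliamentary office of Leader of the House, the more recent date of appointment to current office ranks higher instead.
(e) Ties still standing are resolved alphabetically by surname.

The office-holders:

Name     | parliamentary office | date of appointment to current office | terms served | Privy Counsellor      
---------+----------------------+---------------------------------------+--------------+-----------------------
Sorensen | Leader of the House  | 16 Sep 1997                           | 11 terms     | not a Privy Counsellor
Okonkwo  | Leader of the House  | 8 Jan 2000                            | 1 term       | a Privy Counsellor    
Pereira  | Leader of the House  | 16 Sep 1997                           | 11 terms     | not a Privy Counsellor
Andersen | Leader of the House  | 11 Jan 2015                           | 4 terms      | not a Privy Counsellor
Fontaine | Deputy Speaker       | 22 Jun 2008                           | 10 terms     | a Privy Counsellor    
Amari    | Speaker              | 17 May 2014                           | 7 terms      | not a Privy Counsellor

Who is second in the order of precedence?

Fontaine

By parliamentary office: Amari (Speaker); then Fontaine (Deputy Speaker); then Okonkwo, Pereira, Sorensen and Andersen (Leader of the House).
Among Okonkwo, Pereira, Sorensen and Andersen, a Privy Counsellor before not a Privy Counsellor: Okonkwo (a Privy Counsellor) before Pereira, Sorensen and Andersen (not a Privy Counsellor).
Among Pereira, Sorensen and Andersen, by terms served (higher first): Pereira and Sorensen (11 terms) before Andersen (4 terms).
Pereira and Sorensen both have date of appointment to current office 16 Sep 1997, so the next rule applies.
Among Pereira and Sorensen, alphabetically by surname: Pereira before Sorensen.
Order: Amari, Fontaine, Okonkwo, Pereira, Sorensen, Andersen.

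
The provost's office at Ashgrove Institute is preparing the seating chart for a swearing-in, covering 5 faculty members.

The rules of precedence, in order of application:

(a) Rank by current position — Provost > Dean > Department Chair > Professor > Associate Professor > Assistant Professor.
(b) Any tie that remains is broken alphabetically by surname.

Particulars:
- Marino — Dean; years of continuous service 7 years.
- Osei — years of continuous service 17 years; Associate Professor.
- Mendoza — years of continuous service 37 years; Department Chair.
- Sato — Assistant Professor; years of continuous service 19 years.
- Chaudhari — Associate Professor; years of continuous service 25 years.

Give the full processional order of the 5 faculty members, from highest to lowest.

By current position: Marino (Dean); then Mendoza (Department Chair); then Chaudhari and Osei (Associate Professor); then Sato (Assistant Professor).
Among Chaudhari and Osei, alphabetically by surname: Chaudhari before Osei.
Full order: Marino, Mendoza, Chaudhari, Osei, Sato.

Marino, Mendoza, Chaudhari, Osei, Sato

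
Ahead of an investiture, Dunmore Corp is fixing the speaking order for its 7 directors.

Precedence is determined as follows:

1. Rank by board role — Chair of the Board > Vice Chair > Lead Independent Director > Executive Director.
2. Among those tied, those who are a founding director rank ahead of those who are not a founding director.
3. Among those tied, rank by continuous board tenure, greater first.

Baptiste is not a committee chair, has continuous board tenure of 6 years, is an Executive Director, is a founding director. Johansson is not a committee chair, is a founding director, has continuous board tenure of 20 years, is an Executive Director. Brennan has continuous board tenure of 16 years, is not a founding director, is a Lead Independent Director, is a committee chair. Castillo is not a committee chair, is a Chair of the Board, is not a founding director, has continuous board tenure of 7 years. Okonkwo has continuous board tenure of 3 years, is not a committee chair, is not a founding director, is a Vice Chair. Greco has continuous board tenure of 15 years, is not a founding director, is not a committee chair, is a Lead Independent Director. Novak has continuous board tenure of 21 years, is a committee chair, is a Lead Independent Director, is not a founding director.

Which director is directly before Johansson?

Greco

By board role: Castillo (Chair of the Board); then Okonkwo (Vice Chair); then Novak, Brennan and Greco (Lead Independent Director); then Johansson and Baptiste (Executive Director).
Novak, Brennan and Greco are each not a founding director, so the next rule applies.
Among Novak, Brennan and Greco, by continuous board tenure (higher first): Novak (21 years) before Brennan (16 years) before Greco (15 years).
Johansson and Baptiste are each a founding director, so the next rule applies.
Among Johansson and Baptiste, by continuous board tenure (higher first): Johansson (20 years) before Baptiste (6 years).
Order: Castillo, Okonkwo, Novak, Brennan, Greco, Johansson, Baptiste.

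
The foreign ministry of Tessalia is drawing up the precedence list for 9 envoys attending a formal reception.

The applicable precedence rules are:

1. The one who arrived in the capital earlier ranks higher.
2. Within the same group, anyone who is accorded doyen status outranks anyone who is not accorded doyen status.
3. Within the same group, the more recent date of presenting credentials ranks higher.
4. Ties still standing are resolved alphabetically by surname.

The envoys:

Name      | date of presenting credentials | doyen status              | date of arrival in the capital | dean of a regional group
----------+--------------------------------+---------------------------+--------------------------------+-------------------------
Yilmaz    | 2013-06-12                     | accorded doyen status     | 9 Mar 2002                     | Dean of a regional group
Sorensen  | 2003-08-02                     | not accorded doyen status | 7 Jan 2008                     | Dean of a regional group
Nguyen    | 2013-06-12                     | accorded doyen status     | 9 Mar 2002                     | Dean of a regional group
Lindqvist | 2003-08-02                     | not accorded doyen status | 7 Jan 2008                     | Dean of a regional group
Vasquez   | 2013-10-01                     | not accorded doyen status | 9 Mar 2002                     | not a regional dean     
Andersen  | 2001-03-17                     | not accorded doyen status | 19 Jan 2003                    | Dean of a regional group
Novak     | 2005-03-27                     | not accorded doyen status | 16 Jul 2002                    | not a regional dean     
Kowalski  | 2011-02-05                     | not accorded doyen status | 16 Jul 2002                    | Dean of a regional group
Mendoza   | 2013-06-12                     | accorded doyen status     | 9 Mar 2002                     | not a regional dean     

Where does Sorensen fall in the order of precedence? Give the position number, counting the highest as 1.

9

By date of arrival in the capital (earlier first): Mendoza, Nguyen, Yilmaz and Vasquez (each 9 Mar 2002); then Kowalski and Novak (both 16 Jul 2002); then Andersen (19 Jan 2003); then Lindqvist and Sorensen (both 7 Jan 2008).
Among Mendoza, Nguyen, Yilmaz and Vasquez, accorded doyen status before not accorded doyen status: Mendoza, Nguyen and Yilmaz (accorded doyen status) before Vasquez (not accorded doyen status).
Mendoza, Nguyen and Yilmaz all have date of presenting credentials 2013-06-12, so the next rule applies.
Among Mendoza, Nguyen and Yilmaz, alphabetically by surname: Mendoza before Nguyen before Yilmaz.
Kowalski and Novak are each not accorded doyen status, so the next rule applies.
Among Kowalski and Novak, by date of presenting credentials (later first): Kowalski (2011-02-05) before Novak (2005-03-27).
Lindqvist and Sorensen are each not accorded doyen status, so the next rule applies.
Lindqvist and Sorensen both have date of presenting credentials 2003-08-02, so the next rule applies.
Among Lindqvist and Sorensen, alphabetically by surname: Lindqvist before Sorensen.
Order: Mendoza, Nguyen, Yilmaz, Vasquez, Kowalski, Novak, Andersen, Lindqvist, Sorensen. So position 9.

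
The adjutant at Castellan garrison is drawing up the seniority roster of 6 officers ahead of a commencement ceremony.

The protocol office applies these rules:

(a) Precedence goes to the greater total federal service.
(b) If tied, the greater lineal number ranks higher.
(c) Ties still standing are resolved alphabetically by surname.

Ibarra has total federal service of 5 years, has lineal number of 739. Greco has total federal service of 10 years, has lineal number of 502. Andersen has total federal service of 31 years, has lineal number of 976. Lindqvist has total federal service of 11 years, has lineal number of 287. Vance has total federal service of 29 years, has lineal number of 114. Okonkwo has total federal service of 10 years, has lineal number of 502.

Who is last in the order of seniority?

Ibarra

By total federal service (higher first): Andersen (31 years); then Vance (29 years); then Lindqvist (11 years); then Greco and Okonkwo (both 10 years); then Ibarra (5 years).
Greco and Okonkwo both have lineal number 502, so the next rule applies.
Among Greco and Okonkwo, alphabetically by surname: Greco before Okonkwo.
Order: Andersen, Vance, Lindqvist, Greco, Okonkwo, Ibarra.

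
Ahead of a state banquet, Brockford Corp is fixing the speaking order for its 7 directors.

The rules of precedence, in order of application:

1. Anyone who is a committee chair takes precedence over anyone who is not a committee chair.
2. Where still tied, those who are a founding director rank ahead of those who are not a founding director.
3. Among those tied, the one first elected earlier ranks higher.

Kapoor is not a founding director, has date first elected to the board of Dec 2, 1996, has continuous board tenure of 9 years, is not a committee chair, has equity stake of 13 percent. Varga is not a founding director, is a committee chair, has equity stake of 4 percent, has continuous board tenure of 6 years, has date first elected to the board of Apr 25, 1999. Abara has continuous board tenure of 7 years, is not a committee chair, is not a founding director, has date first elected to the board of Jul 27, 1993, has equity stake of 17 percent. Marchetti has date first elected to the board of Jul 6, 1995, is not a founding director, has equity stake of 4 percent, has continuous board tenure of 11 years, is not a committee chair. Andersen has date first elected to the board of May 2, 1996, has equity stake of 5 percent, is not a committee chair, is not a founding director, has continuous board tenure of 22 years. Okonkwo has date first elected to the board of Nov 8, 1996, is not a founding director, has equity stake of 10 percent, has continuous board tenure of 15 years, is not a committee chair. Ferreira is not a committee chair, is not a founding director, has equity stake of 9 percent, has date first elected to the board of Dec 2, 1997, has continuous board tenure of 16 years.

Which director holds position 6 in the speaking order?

Kapoor

By the first rule: Varga (a committee chair); then Abara, Marchetti, Andersen, Okonkwo, Kapoor and Ferreira (each not a committee chair).
Abara, Marchetti, Andersen, Okonkwo, Kapoor and Ferreira are each not a founding director, so the next rule applies.
Among Abara, Marchetti, Andersen, Okonkwo, Kapoor and Ferreira, by date first elected to the board (earlier first): Abara (Jul 27, 1993) before Marchetti (Jul 6, 1995) before Andersen (May 2, 1996) before Okonkwo (Nov 8, 1996) before Kapoor (Dec 2, 1996) before Ferreira (Dec 2, 1997).
Order: Varga, Abara, Marchetti, Andersen, Okonkwo, Kapoor, Ferreira.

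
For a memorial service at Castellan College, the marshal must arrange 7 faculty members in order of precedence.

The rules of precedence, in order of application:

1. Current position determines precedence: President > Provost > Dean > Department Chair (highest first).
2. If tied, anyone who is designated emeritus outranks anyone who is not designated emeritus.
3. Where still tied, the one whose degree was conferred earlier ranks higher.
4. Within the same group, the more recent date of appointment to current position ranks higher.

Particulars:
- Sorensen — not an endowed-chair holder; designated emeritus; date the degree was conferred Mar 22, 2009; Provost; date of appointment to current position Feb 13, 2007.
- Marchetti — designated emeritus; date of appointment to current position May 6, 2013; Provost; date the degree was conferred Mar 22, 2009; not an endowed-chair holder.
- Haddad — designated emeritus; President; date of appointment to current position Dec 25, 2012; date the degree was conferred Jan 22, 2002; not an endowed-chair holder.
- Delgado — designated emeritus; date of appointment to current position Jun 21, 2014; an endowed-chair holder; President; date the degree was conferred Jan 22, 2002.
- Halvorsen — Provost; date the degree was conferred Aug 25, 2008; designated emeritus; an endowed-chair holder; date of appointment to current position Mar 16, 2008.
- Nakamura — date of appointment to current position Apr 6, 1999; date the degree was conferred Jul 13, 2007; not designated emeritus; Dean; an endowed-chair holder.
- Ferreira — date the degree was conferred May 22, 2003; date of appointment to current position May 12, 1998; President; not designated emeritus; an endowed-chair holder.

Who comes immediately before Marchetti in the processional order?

By current position: Delgado, Haddad and Ferreira (President); then Halvorsen, Marchetti and Sorensen (Provost); then Nakamura (Dean).
Among Delgado, Haddad and Ferreira, designated emeritus before not designated emeritus: Delgado and Haddad (designated emeritus) before Ferreira (not designated emeritus).
Delgado and Haddad both have date the degree was conferred Jan 22, 2002, so the next rule applies.
Among Delgado and Haddad, by date of appointment to current position (later first): Delgado (Jun 21, 2014) before Haddad (Dec 25, 2012).
Halvorsen, Marchetti and Sorensen are each designated emeritus, so the next rule applies.
Among Halvorsen, Marchetti and Sorensen, by date the degree was conferred (earlier first): Halvorsen (Aug 25, 2008) before Marchetti and Sorensen (Mar 22, 2009).
Among Marchetti and Sorensen, by date of appointment to current position (later first): Marchetti (May 6, 2013) before Sorensen (Feb 13, 2007).
Order: Delgado, Haddad, Ferreira, Halvorsen, Marchetti, Sorensen, Nakamura.

Halvorsen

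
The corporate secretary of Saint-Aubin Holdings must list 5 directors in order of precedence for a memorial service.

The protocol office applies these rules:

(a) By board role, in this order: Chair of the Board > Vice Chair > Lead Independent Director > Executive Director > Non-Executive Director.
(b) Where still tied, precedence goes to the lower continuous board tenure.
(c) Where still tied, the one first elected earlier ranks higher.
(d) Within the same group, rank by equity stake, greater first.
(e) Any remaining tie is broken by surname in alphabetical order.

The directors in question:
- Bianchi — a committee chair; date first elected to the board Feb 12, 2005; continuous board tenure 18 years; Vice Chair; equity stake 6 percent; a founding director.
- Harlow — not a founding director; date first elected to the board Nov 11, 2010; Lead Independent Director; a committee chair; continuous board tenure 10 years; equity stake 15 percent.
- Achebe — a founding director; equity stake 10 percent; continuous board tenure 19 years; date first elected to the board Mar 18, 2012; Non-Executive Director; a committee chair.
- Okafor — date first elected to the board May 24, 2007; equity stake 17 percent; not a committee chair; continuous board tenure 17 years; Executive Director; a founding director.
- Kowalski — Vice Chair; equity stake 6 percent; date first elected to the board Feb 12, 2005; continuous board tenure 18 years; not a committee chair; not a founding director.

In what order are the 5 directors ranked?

Bianchi, Kowalski, Harlow, Okafor, Achebe

By board role: Bianchi and Kowalski (Vice Chair); then Harlow (Lead Independent Director); then Okafor (Executive Director); then Achebe (Non-Executive Director).
Bianchi and Kowalski both have continuous board tenure 18 years, so the next rule applies.
Bianchi and Kowalski both have date first elected to the board Feb 12, 2005, so the next rule applies.
Bianchi and Kowalski both have equity stake 6 percent, so the next rule applies.
Among Bianchi and Kowalski, alphabetically by surname: Bianchi before Kowalski.
Full order: Bianchi, Kowalski, Harlow, Okafor, Achebe.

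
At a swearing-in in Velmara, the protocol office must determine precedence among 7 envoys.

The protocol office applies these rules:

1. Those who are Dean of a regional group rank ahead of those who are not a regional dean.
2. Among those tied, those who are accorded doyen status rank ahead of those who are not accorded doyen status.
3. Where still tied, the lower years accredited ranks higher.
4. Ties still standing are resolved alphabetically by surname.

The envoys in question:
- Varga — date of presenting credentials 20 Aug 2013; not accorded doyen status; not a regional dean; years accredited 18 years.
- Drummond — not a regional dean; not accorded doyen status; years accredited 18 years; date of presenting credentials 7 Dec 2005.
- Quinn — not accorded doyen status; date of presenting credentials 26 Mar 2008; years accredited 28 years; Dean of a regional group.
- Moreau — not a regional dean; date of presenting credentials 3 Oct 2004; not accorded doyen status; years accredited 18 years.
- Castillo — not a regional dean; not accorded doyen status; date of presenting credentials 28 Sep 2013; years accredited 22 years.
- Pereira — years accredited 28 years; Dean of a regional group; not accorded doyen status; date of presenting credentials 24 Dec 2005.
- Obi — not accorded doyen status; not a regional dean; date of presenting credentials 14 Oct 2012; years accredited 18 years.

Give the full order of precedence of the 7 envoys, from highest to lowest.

By the first rule: Pereira and Quinn (both Dean of a regional group); then Drummond, Moreau, Obi, Varga and Castillo (each not a regional dean).
Pereira and Quinn are each not accorded doyen status, so the next rule applies.
Pereira and Quinn both have years accredited 28 years, so the next rule applies.
Among Pereira and Quinn, alphabetically by surname: Pereira before Quinn.
Drummond, Moreau, Obi, Varga and Castillo are each not accorded doyen status, so the next rule applies.
Among Drummond, Moreau, Obi, Varga and Castillo, by years accredited (lower first): Drummond, Moreau, Obi and Varga (18 years) before Castillo (22 years).
Among Drummond, Moreau, Obi and Varga, alphabetically by surname: Drummond before Moreau before Obi before Varga.
Full order: Pereira, Quinn, Drummond, Moreau, Obi, Varga, Castillo.

Pereira, Quinn, Drummond, Moreau, Obi, Varga, Castillo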